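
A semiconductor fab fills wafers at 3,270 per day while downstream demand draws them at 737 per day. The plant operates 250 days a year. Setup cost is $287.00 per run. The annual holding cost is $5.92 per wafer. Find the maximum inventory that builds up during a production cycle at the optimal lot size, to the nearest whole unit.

Annual demand D = 737 × 250 = 184,250.
Production build-up factor (1 − d/p) = 1 − 737/3,270 = 0.7746.
Q* = √(2DS / (H(1 − d/p))) = √(2 × 184,250 × 287 / (5.92 × 0.7746)).
= √(105,759,500 / 4.5857) ≈ 4802.365.
Maximum inventory = Q*(1 − d/p) = 4802.365 × 0.7746 ≈ 3719.997.

I_max ≈ 3,720 wafers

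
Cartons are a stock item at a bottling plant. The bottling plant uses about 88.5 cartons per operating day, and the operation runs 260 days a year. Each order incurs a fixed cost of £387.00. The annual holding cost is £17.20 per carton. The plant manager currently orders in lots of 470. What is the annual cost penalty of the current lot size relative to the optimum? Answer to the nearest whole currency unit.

Annual demand D = 88.5 × 260 = 23,010.
EOQ = √(2DS/H) = √(2 × 23,010 × 387 / 17.2) ≈ 1017.57.
Cost at Q* = (D/Q*)S + (Q*/2)H = √(2DSH) ≈ £17,502.21.
Cost at Q = 470: (23,010/470)×387 + (470/2)×17.2 = £18,946.53 + £4,042.00 = £22,988.53.
Excess = £22,988.53 − £17,502.21 = £5,486.32.

Extra cost ≈ £5,486 per year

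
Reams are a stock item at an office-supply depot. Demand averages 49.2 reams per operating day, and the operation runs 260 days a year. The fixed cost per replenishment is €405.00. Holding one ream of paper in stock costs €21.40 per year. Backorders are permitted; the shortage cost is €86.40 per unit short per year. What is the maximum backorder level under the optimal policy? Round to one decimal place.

Annual demand D = 49.2 × 260 = 12,792.
With planned backorders, Q* = √(2DS/H) · √((H+B)/B).
√(2DS/H) = √(2 × 12,792 × 405 / 21.4) = 695.833.
√((H+B)/B) = √((21.4+86.4)/86.4) = 1.1170.
Q* ≈ 777.244.
S* = Q* · H/(H+B) = 777.244 × 21.4/107.8 ≈ 154.295.

S* ≈ 154.3 reams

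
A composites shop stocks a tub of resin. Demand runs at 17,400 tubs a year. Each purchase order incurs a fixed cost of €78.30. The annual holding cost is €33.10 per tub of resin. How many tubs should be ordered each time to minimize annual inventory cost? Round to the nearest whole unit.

EOQ = √(2DS / H) = √(2 × 17,400 × 78.3 / 33.1).
= √(2,724,840 / 33.1) = √82,321.4502 ≈ 286.917.

Q* ≈ 287 tubs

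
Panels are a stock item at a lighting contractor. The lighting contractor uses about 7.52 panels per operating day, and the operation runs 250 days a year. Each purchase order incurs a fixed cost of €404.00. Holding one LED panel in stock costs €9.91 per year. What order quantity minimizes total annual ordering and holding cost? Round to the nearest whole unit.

Q* ≈ 392 panels

Annual demand D = 7.52 × 250 = 1,880.
EOQ = √(2DS / H) = √(2 × 1,880 × 404 / 9.91).
= √(1,519,040 / 9.91) = √153,283.552 ≈ 391.514.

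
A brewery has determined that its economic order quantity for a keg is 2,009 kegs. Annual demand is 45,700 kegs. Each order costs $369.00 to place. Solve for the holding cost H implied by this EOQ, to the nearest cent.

H ≈ $8.36

The basic EOQ model gives Q* = √(2DS/H); rearrange for the unknown.
From Q* = √(2DS/H): H = 2DS / Q*² = 2 × 45,700 × 369 / 2,009² = 8.3563.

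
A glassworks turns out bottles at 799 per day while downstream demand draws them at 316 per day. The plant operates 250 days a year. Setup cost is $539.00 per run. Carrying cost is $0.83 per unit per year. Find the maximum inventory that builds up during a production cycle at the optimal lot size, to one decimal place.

Annual demand D = 316 × 250 = 79,000.
Production build-up factor (1 − d/p) = 1 − 316/799 = 0.6045.
Q* = √(2DS / (H(1 − d/p))) = √(2 × 79,000 × 539 / (0.83 × 0.6045)).
= √(85,162,000 / 0.5017) ≈ 13028.179.
Maximum inventory = Q*(1 − d/p) = 13028.179 × 0.6045 ≈ 7875.607.

I_max ≈ 7,875.6 bottles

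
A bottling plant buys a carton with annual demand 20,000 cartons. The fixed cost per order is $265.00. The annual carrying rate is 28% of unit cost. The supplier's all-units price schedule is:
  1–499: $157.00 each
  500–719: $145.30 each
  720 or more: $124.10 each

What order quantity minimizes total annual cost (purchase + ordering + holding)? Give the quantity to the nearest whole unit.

Q* ≈ 720 cartons

Holding cost per unit per year at price C is H = 0.28·C.
Evaluate total cost at each tier's feasible EOQ or, if the EOQ is below the tier, at the tier's minimum quantity.
EOQ at $157.00 = 491.0 (feasible in tier 1): TC = 20,000×$157.00 + (20,000/491.0)×265 + (491.0/2)×0.28×$157.00 = $3,161,586.48.
EOQ at $145.30 = 510.4 (feasible in tier 2): TC = 20,000×$145.30 + (20,000/510.4)×265 + (510.4/2)×0.28×$145.30 = $2,926,766.57.
EOQ at $124.10 = 552.3 < 720, so use break Q=720: TC = 20,000×$124.10 + (20,000/720.0)×265 + (720.0/2)×0.28×$124.10 = $2,501,870.39.
Lowest total cost is $2,501,870.39 at Q = 720.0.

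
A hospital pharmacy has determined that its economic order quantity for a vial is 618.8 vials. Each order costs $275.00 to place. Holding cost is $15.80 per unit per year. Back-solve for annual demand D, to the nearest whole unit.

Squaring Q* = √(2DS/H) gives Q*² = 2DS/H.
From Q* = √(2DS/H): D = Q*²H / (2S) = 618.8² × 15.8 / (2 × 275) = 11000.059.

D ≈ 11,000 vials per year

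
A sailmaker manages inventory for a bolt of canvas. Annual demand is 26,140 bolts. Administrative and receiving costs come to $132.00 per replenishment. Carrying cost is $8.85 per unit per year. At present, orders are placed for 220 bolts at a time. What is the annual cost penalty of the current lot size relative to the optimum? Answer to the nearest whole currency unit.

Extra cost ≈ $8,843 per year

EOQ = √(2DS/H) = √(2 × 26,140 × 132 / 8.85) ≈ 883.05.
Cost at Q* = (D/Q*)S + (Q*/2)H = √(2DSH) ≈ $7,814.95.
Cost at Q = 220: (26,140/220)×132 + (220/2)×8.85 = $15,684.00 + $973.50 = $16,657.50.
Excess = $16,657.50 − $7,814.95 = $8,842.55.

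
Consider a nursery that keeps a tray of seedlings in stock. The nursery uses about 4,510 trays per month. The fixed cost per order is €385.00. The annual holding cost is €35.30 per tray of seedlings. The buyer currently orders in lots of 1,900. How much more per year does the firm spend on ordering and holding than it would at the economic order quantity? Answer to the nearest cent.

Annual demand D = 4,510 × 12 = 54,120.
EOQ = √(2DS/H) = √(2 × 54,120 × 385 / 35.3) ≈ 1086.52.
Cost at Q* = (D/Q*)S + (Q*/2)H = √(2DSH) ≈ €38,354.08.
Cost at Q = 1,900: (54,120/1,900)×385 + (1,900/2)×35.3 = €10,966.42 + €33,535.00 = €44,501.42.
Excess = €44,501.42 − €38,354.08 = €6,147.34.

Extra cost ≈ €6,147.34 per year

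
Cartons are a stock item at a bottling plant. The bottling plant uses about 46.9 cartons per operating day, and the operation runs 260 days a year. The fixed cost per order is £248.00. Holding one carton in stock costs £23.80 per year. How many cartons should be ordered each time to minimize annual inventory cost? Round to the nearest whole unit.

Q* ≈ 504 cartons

Annual demand D = 46.9 × 260 = 12,194.
EOQ = √(2DS / H) = √(2 × 12,194 × 248 / 23.8).
= √(6,048,224 / 23.8) = √254,127.0588 ≈ 504.110.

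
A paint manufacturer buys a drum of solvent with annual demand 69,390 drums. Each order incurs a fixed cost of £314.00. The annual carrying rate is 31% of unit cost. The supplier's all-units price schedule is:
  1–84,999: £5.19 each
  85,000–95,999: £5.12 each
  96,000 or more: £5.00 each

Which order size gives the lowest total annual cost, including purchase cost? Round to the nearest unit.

Q* ≈ 5,204 drums

Holding cost per unit per year at price C is H = 0.31·C.
Candidates are each tier's EOQ (if it falls in that tier) and each price-break quantity.
EOQ at £5.19 = 5204.3 (feasible in tier 1): TC = 69,390×£5.19 + (69,390/5204.3)×314 + (5204.3/2)×0.31×£5.19 = £368,507.33.
EOQ at £5.12 = 5239.8 < 85000, so use break Q=85000: TC = 69,390×£5.12 + (69,390/85000.0)×314 + (85000.0/2)×0.31×£5.12 = £422,989.13.
EOQ at £5.00 = 5302.3 < 96000, so use break Q=96000: TC = 69,390×£5.00 + (69,390/96000.0)×314 + (96000.0/2)×0.31×£5.00 = £421,576.96.
Lowest total cost is £368,507.33 at Q = 5204.3.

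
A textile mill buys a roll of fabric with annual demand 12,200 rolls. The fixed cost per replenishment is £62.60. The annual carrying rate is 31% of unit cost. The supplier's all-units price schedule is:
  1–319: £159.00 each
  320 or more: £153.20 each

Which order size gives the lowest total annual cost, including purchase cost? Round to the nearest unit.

Holding cost per unit per year at price C is H = 0.31·C.
Evaluate total cost at each tier's feasible EOQ or, if the EOQ is below the tier, at the tier's minimum quantity.
EOQ at £159.00 = 176.0 (feasible in tier 1): TC = 12,200×£159.00 + (12,200/176.0)×62.6 + (176.0/2)×0.31×£159.00 = £1,948,476.84.
EOQ at £153.20 = 179.3 < 320, so use break Q=320: TC = 12,200×£153.20 + (12,200/320.0)×62.6 + (320.0/2)×0.31×£153.20 = £1,879,025.34.
Lowest total cost is £1,879,025.34 at Q = 320.0.

Q* ≈ 320 rolls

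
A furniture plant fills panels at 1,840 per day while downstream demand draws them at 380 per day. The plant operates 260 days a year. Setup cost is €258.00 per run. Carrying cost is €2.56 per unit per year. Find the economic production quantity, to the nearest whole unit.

Annual demand D = 380 × 260 = 98,800.
Production build-up factor (1 − d/p) = 1 − 380/1,840 = 0.7935.
Q* = √(2DS / (H(1 − d/p))) = √(2 × 98,800 × 258 / (2.56 × 0.7935)).
= √(50,980,800 / 2.0313) ≈ 5009.747.

Q* ≈ 5,010 panels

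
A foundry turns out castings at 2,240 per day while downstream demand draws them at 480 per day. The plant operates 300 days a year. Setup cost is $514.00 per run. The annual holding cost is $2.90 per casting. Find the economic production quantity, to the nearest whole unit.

Annual demand D = 480 × 300 = 144,000.
Production build-up factor (1 − d/p) = 1 − 480/2,240 = 0.7857.
Q* = √(2DS / (H(1 − d/p))) = √(2 × 144,000 × 514 / (2.9 × 0.7857)).
= √(148,032,000 / 2.2786) ≈ 8060.212.

Q* ≈ 8,060 castings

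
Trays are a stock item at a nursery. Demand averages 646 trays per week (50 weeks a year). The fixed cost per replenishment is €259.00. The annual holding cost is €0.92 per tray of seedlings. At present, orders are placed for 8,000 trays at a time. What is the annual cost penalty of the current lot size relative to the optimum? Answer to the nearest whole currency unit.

Annual demand D = 646 × 50 = 32,300.
EOQ = √(2DS/H) = √(2 × 32,300 × 259 / 0.92) ≈ 4264.54.
Cost at Q* = (D/Q*)S + (Q*/2)H = √(2DSH) ≈ €3,923.38.
Cost at Q = 8,000: (32,300/8,000)×259 + (8,000/2)×0.92 = €1,045.71 + €3,680.00 = €4,725.71.
Excess = €4,725.71 − €3,923.38 = €802.34.

Extra cost ≈ €802 per year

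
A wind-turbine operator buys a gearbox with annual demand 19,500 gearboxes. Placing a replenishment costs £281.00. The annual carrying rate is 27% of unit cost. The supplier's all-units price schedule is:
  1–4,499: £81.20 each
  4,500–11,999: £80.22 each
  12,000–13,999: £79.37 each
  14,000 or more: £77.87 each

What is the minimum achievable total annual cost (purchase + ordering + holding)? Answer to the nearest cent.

Holding cost per unit per year at price C is H = 0.27·C.
Evaluate total cost at each tier's feasible EOQ or, if the EOQ is below the tier, at the tier's minimum quantity.
EOQ at £81.20 = 707.0 (feasible in tier 1): TC = 19,500×£81.20 + (19,500/707.0)×281 + (707.0/2)×0.27×£81.20 = £1,598,900.49.
EOQ at £80.22 = 711.3 < 4500, so use break Q=4500: TC = 19,500×£80.22 + (19,500/4500.0)×281 + (4500.0/2)×0.27×£80.22 = £1,614,241.32.
EOQ at £79.37 = 715.1 < 12000, so use break Q=12000: TC = 19,500×£79.37 + (19,500/12000.0)×281 + (12000.0/2)×0.27×£79.37 = £1,676,751.02.
EOQ at £77.87 = 722.0 < 14000, so use break Q=14000: TC = 19,500×£77.87 + (19,500/14000.0)×281 + (14000.0/2)×0.27×£77.87 = £1,666,030.69.
Lowest total cost among the candidates is at Q = 707.0.

TC* ≈ £1,598,900.49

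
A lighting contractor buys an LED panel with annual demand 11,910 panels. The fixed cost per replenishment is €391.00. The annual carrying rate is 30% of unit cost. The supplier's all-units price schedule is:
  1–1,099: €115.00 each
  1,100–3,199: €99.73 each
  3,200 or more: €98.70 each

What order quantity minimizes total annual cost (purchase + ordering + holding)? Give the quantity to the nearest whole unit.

Holding cost per unit per year at price C is H = 0.30·C.
Evaluate total cost at each tier's feasible EOQ or, if the EOQ is below the tier, at the tier's minimum quantity.
EOQ at €115.00 = 519.6 (feasible in tier 1): TC = 11,910×€115.00 + (11,910/519.6)×391 + (519.6/2)×0.30×€115.00 = €1,387,575.40.
EOQ at €99.73 = 557.9 < 1100, so use break Q=1100: TC = 11,910×€99.73 + (11,910/1100.0)×391 + (1100.0/2)×0.30×€99.73 = €1,208,473.21.
EOQ at €98.70 = 560.8 < 3200, so use break Q=3200: TC = 11,910×€98.70 + (11,910/3200.0)×391 + (3200.0/2)×0.30×€98.70 = €1,224,348.25.
Lowest total cost is €1,208,473.21 at Q = 1100.0.

Q* ≈ 1,100 panels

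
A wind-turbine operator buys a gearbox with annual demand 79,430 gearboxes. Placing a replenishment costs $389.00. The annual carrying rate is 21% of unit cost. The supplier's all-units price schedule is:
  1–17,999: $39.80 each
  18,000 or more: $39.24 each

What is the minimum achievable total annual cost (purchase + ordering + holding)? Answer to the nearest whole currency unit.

Holding cost per unit per year at price C is H = 0.21·C.
Evaluate total cost at each tier's feasible EOQ or, if the EOQ is below the tier, at the tier's minimum quantity.
EOQ at $39.80 = 2719.1 (feasible in tier 1): TC = 79,430×$39.80 + (79,430/2719.1)×389 + (2719.1/2)×0.21×$39.80 = $3,184,040.54.
EOQ at $39.24 = 2738.5 < 18000, so use break Q=18000: TC = 79,430×$39.24 + (79,430/18000.0)×389 + (18000.0/2)×0.21×$39.24 = $3,192,713.37.
Lowest total cost among the candidates is at Q = 2719.1.

TC* ≈ $3,184,041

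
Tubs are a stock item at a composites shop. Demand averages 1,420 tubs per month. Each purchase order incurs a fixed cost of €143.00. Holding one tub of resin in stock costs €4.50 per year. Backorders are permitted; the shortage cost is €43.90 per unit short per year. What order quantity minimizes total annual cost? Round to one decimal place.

Q* ≈ 1,092.7 tubs

Annual demand D = 1,420 × 12 = 17,040.
With planned backorders, Q* = √(2DS/H) · √((H+B)/B).
√(2DS/H) = √(2 × 17,040 × 143 / 4.5) = 1040.666.
√((H+B)/B) = √((4.5+43.9)/43.9) = 1.0500.
Q* ≈ 1092.703.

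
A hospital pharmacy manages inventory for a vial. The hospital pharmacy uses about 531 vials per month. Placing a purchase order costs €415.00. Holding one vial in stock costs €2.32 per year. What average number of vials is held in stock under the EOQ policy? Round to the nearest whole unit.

Annual demand D = 531 × 12 = 6,372.
The optimal lot size = √(2DS/H) = √(2 × 6,372 × 415 / 2.32) ≈ 1509.85.
Average inventory = Q*/2 ≈ 1509.85 / 2 = 754.923.

Average inventory ≈ 755 vials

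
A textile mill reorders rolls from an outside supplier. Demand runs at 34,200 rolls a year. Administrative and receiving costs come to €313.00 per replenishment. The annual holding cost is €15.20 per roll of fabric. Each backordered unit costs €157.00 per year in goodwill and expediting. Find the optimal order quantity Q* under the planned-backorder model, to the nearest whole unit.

With planned backorders, Q* = √(2DS/H) · √((H+B)/B).
√(2DS/H) = √(2 × 34,200 × 313 / 15.2) = 1186.802.
√((H+B)/B) = √((15.2+157)/157) = 1.0473.
Q* ≈ 1242.926.

Q* ≈ 1,243 rolls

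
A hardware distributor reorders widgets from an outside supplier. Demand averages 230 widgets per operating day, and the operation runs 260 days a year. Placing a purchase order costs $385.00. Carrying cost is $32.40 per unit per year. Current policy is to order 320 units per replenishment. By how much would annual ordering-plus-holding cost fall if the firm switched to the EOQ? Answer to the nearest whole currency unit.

Extra cost ≈ $38,506 per year

Annual demand D = 230 × 260 = 59,800.
EOQ = √(2DS/H) = √(2 × 59,800 × 385 / 32.4) ≈ 1192.13.
Cost at Q* = (D/Q*)S + (Q*/2)H = √(2DSH) ≈ $38,625.00.
Cost at Q = 320: (59,800/320)×385 + (320/2)×32.4 = $71,946.88 + $5,184.00 = $77,130.88.
Excess = $77,130.88 − $38,625.00 = $38,505.88.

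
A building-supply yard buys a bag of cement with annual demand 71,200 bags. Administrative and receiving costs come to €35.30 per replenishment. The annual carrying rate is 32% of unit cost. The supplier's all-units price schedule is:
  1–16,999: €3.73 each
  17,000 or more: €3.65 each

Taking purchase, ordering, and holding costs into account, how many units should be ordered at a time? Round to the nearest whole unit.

Q* ≈ 2,052 bags

Holding cost per unit per year at price C is H = 0.32·C.
Evaluate total cost at each tier's feasible EOQ or, if the EOQ is below the tier, at the tier's minimum quantity.
EOQ at €3.73 = 2052.2 (feasible in tier 1): TC = 71,200×€3.73 + (71,200/2052.2)×35.3 + (2052.2/2)×0.32×€3.73 = €268,025.47.
EOQ at €3.65 = 2074.5 < 17000, so use break Q=17000: TC = 71,200×€3.65 + (71,200/17000.0)×35.3 + (17000.0/2)×0.32×€3.65 = €269,955.84.
Lowest total cost is €268,025.47 at Q = 2052.2.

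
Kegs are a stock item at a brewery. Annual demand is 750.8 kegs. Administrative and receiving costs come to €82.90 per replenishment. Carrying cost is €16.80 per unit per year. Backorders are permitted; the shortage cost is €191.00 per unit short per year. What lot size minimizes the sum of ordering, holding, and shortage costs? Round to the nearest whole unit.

Q* ≈ 90 kegs

With planned backorders, Q* = √(2DS/H) · √((H+B)/B).
√(2DS/H) = √(2 × 750.8 × 82.9 / 16.8) = 86.080.
√((H+B)/B) = √((16.8+191)/191) = 1.0431.
Q* ≈ 89.785.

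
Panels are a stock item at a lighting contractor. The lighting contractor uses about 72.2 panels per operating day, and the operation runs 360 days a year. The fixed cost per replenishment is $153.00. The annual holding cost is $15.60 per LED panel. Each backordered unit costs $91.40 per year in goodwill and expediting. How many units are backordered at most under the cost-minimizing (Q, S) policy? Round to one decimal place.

Annual demand D = 72.2 × 360 = 25,992.
With planned backorders, Q* = √(2DS/H) · √((H+B)/B).
√(2DS/H) = √(2 × 25,992 × 153 / 15.6) = 714.033.
√((H+B)/B) = √((15.6+91.4)/91.4) = 1.0820.
Q* ≈ 772.569.
S* = Q* · H/(H+B) = 772.569 × 15.6/107 ≈ 112.636.

S* ≈ 112.6 panels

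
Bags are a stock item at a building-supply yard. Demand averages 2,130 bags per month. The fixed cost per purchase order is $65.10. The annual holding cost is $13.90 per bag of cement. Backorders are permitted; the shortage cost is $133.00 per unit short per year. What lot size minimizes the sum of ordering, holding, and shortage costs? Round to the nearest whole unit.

Annual demand D = 2,130 × 12 = 25,560.
With planned backorders, Q* = √(2DS/H) · √((H+B)/B).
√(2DS/H) = √(2 × 25,560 × 65.1 / 13.9) = 489.304.
√((H+B)/B) = √((13.9+133)/133) = 1.0510.
Q* ≈ 514.237.

Q* ≈ 514 bags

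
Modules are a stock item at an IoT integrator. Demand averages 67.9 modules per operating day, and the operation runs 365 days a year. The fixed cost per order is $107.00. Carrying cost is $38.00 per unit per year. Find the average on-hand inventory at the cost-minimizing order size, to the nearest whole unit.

Average inventory ≈ 187 modules

Annual demand D = 67.9 × 365 = 24,783.5.
The optimal lot size = √(2DS/H) = √(2 × 24,783.5 × 107 / 38) ≈ 373.59.
Average inventory = Q*/2 ≈ 373.59 / 2 = 186.796.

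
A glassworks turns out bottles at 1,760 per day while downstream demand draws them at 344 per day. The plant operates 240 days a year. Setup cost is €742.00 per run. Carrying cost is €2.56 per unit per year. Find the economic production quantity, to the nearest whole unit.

Q* ≈ 7,713 bottles

Annual demand D = 344 × 240 = 82,560.
Production build-up factor (1 − d/p) = 1 − 344/1,760 = 0.8045.
Q* = √(2DS / (H(1 − d/p))) = √(2 × 82,560 × 742 / (2.56 × 0.8045)).
= √(122,519,040 / 2.0596) ≈ 7712.701.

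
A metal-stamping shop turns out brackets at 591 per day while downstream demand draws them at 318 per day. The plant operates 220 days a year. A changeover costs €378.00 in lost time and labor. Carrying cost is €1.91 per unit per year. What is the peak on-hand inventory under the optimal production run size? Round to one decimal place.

Annual demand D = 318 × 220 = 69,960.
Production build-up factor (1 − d/p) = 1 − 318/591 = 0.4619.
Q* = √(2DS / (H(1 − d/p))) = √(2 × 69,960 × 378 / (1.91 × 0.4619)).
= √(52,889,760 / 0.8823) ≈ 7742.506.
Maximum inventory = Q*(1 − d/p) = 7742.506 × 0.4619 ≈ 3576.487.

I_max ≈ 3,576.5 brackets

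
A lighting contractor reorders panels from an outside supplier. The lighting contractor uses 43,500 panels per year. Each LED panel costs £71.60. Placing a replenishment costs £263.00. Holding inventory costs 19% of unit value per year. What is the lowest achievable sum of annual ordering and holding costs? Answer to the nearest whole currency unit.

TC* ≈ £17,643

Holding cost H = 0.19 × £71.60 = £13.6040 per unit per year.
EOQ = √(2DS/H) = √(2 × 43,500 × 263 / 13.604) ≈ 1296.89.
At Q*, ordering cost (D/Q*)S equals holding cost (Q*/2)H, each = √(DSH/2).
Minimum total = √(2DSH) = √(2 × 43,500 × 263 × 13.604) ≈ 17642.934.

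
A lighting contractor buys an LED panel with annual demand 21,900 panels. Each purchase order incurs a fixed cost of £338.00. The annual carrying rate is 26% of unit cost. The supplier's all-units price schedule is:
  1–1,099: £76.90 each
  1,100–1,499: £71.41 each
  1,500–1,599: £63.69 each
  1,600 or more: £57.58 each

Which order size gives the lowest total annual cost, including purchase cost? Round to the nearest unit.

Holding cost per unit per year at price C is H = 0.26·C.
Candidates are each tier's EOQ (if it falls in that tier) and each price-break quantity.
EOQ at £76.90 = 860.5 (feasible in tier 1): TC = 21,900×£76.90 + (21,900/860.5)×338 + (860.5/2)×0.26×£76.90 = £1,701,314.63.
EOQ at £71.41 = 893.0 < 1100, so use break Q=1100: TC = 21,900×£71.41 + (21,900/1100.0)×338 + (1100.0/2)×0.26×£71.41 = £1,580,819.90.
EOQ at £63.69 = 945.5 < 1500, so use break Q=1500: TC = 21,900×£63.69 + (21,900/1500.0)×338 + (1500.0/2)×0.26×£63.69 = £1,412,165.35.
EOQ at £57.58 = 994.4 < 1600, so use break Q=1600: TC = 21,900×£57.58 + (21,900/1600.0)×338 + (1600.0/2)×0.26×£57.58 = £1,277,605.01.
Lowest total cost is £1,277,605.01 at Q = 1600.0.

Q* ≈ 1,600 panels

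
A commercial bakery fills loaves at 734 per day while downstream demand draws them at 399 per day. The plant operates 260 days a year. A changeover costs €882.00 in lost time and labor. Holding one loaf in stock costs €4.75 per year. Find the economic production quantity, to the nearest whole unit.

Annual demand D = 399 × 260 = 103,740.
Production build-up factor (1 − d/p) = 1 − 399/734 = 0.4564.
Q* = √(2DS / (H(1 − d/p))) = √(2 × 103,740 × 882 / (4.75 × 0.4564)).
= √(182,997,360 / 2.1679) ≈ 9187.582.

Q* ≈ 9,188 loaves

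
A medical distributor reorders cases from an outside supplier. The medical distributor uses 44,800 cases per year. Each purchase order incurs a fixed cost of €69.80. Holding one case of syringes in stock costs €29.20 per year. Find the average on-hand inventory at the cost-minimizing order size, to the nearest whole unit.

Average inventory ≈ 231 cases

The optimal lot size = √(2DS/H) = √(2 × 44,800 × 69.8 / 29.2) ≈ 462.80.
Average inventory = Q*/2 ≈ 462.80 / 2 = 231.398.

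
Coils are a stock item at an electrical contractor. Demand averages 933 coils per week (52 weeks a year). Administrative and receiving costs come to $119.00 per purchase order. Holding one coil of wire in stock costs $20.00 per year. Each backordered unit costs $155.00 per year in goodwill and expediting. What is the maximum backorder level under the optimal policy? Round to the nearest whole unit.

Annual demand D = 933 × 52 = 48,516.
With planned backorders, Q* = √(2DS/H) · √((H+B)/B).
√(2DS/H) = √(2 × 48,516 × 119 / 20) = 759.829.
√((H+B)/B) = √((20+155)/155) = 1.0626.
Q* ≈ 807.364.
S* = Q* · H/(H+B) = 807.364 × 20/175 ≈ 92.270.

S* ≈ 92 coils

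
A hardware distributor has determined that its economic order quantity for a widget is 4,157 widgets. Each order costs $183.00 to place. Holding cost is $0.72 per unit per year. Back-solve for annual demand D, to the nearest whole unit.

Squaring Q* = √(2DS/H) gives Q*² = 2DS/H.
From Q* = √(2DS/H): D = Q*²H / (2S) = 4,157² × 0.72 / (2 × 183) = 33994.719.

D ≈ 33,995 widgets per year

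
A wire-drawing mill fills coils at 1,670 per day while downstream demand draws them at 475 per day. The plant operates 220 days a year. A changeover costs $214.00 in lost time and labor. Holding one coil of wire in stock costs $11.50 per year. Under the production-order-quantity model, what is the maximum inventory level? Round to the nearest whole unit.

Annual demand D = 475 × 220 = 104,500.
Production build-up factor (1 − d/p) = 1 − 475/1,670 = 0.7156.
Q* = √(2DS / (H(1 − d/p))) = √(2 × 104,500 × 214 / (11.5 × 0.7156)).
= √(44,726,000 / 8.229) ≈ 2331.339.
Maximum inventory = Q*(1 − d/p) = 2331.339 × 0.7156 ≈ 1668.233.

I_max ≈ 1,668 coils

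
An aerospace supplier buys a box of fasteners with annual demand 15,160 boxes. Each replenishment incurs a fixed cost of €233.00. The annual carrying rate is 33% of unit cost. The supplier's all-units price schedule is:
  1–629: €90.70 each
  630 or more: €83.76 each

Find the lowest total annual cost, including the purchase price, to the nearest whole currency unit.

Holding cost per unit per year at price C is H = 0.33·C.
For each price level, check whether its EOQ is feasible; otherwise the best quantity at that price is the breakpoint.
EOQ at €90.70 = 485.8 (feasible in tier 1): TC = 15,160×€90.70 + (15,160/485.8)×233 + (485.8/2)×0.33×€90.70 = €1,389,553.30.
EOQ at €83.76 = 505.6 < 630, so use break Q=630: TC = 15,160×€83.76 + (15,160/630.0)×233 + (630.0/2)×0.33×€83.76 = €1,284,115.25.
Lowest total cost among the candidates is at Q = 630.0.

TC* ≈ €1,284,115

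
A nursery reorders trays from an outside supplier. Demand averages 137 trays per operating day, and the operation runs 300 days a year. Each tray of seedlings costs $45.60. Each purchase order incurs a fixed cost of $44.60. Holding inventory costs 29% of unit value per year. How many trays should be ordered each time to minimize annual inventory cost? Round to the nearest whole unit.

Annual demand D = 137 × 300 = 41,100.
Holding cost H = 0.29 × $45.60 = $13.2240 per unit per year.
EOQ = √(2DS / H) = √(2 × 41,100 × 44.6 / 13.224).
= √(3,666,120 / 13.224) = √277,232.3049 ≈ 526.529.

Q* ≈ 527 trays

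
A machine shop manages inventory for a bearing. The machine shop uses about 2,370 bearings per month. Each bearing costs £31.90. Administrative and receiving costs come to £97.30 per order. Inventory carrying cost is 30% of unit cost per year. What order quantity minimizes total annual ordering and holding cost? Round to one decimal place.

Q* ≈ 760.5 bearings

Annual demand D = 2,370 × 12 = 28,440.
Holding cost H = 0.30 × £31.90 = £9.5700 per unit per year.
EOQ = √(2DS / H) = √(2 × 28,440 × 97.3 / 9.57).
= √(5,534,424 / 9.57) = √578,309.7179 ≈ 760.467.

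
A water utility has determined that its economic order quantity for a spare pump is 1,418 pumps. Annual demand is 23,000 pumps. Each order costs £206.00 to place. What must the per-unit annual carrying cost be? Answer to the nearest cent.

The basic EOQ model gives Q* = √(2DS/H); rearrange for the unknown.
From Q* = √(2DS/H): H = 2DS / Q*² = 2 × 23,000 × 206 / 1,418² = 4.7127.

H ≈ £4.71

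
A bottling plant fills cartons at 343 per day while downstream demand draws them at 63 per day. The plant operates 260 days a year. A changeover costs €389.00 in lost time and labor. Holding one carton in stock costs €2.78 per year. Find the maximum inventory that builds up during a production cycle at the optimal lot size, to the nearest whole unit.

I_max ≈ 1,934 cartons

Annual demand D = 63 × 260 = 16,380.
Production build-up factor (1 − d/p) = 1 − 63/343 = 0.8163.
Q* = √(2DS / (H(1 − d/p))) = √(2 × 16,380 × 389 / (2.78 × 0.8163)).
= √(12,743,640 / 2.2694) ≈ 2369.695.
Maximum inventory = Q*(1 − d/p) = 2369.695 × 0.8163 ≈ 1934.445.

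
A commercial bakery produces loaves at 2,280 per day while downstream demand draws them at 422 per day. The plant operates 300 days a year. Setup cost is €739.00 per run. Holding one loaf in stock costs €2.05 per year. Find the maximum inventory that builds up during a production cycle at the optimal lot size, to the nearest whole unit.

I_max ≈ 8,624 loaves

Annual demand D = 422 × 300 = 126,600.
Production build-up factor (1 − d/p) = 1 − 422/2,280 = 0.8149.
Q* = √(2DS / (H(1 − d/p))) = √(2 × 126,600 × 739 / (2.05 × 0.8149)).
= √(187,114,800 / 1.6706) ≈ 10583.315.
Maximum inventory = Q*(1 − d/p) = 10583.315 × 0.8149 ≈ 8624.473.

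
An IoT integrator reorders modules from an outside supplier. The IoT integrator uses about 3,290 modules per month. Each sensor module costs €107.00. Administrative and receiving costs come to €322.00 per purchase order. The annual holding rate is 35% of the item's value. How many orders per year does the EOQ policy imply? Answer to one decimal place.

Annual demand D = 3,290 × 12 = 39,480.
Holding cost H = 0.35 × €107.00 = €37.4500 per unit per year.
EOQ = √(2DS/H) = √(2 × 39,480 × 322 / 37.45) ≈ 823.96.
Orders per year = D / Q* = 39,480 / 823.96 ≈ 47.915.

N ≈ 47.9 orders per year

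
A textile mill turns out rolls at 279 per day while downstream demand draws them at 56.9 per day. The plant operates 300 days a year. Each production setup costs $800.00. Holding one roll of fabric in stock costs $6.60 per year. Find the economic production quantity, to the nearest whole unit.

Annual demand D = 56.9 × 300 = 17,070.
Production build-up factor (1 − d/p) = 1 − 56.9/279 = 0.7961.
Q* = √(2DS / (H(1 − d/p))) = √(2 × 17,070 × 800 / (6.6 × 0.7961)).
= √(27,312,000 / 5.254) ≈ 2279.988.

Q* ≈ 2,280 rolls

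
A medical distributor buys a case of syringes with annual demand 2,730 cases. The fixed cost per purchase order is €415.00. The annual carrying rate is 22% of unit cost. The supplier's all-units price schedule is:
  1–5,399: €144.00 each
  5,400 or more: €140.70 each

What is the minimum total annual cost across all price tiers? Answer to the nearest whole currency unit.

TC* ≈ €401,593

Holding cost per unit per year at price C is H = 0.22·C.
Candidates are each tier's EOQ (if it falls in that tier) and each price-break quantity.
EOQ at €144.00 = 267.4 (feasible in tier 1): TC = 2,730×€144.00 + (2,730/267.4)×415 + (267.4/2)×0.22×€144.00 = €401,592.53.
EOQ at €140.70 = 270.6 < 5400, so use break Q=5400: TC = 2,730×€140.70 + (2,730/5400.0)×415 + (5400.0/2)×0.22×€140.70 = €467,896.61.
Lowest total cost among the candidates is at Q = 267.4.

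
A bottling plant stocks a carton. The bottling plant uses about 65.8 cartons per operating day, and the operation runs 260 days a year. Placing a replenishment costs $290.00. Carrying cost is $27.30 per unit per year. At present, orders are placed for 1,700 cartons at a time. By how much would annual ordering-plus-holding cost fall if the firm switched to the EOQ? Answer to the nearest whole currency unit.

Annual demand D = 65.8 × 260 = 17,108.
EOQ = √(2DS/H) = √(2 × 17,108 × 290 / 27.3) ≈ 602.88.
Cost at Q* = (D/Q*)S + (Q*/2)H = √(2DSH) ≈ $16,458.68.
Cost at Q = 1,700: (17,108/1,700)×290 + (1,700/2)×27.3 = $2,918.42 + $23,205.00 = $26,123.42.
Excess = $26,123.42 − $16,458.68 = $9,664.75.

Extra cost ≈ $9,665 per year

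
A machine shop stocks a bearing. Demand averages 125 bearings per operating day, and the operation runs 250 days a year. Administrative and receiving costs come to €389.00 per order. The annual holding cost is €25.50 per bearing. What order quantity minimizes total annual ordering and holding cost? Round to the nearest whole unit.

Q* ≈ 976 bearings

Annual demand D = 125 × 250 = 31,250.
EOQ = √(2DS / H) = √(2 × 31,250 × 389 / 25.5).
= √(24,312,500 / 25.5) = √953,431.3725 ≈ 976.438.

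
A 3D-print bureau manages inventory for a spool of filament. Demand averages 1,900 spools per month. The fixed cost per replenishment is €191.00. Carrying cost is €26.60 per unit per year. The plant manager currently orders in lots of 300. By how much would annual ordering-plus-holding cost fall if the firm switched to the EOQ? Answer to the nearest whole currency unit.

Extra cost ≈ €3,285 per year

Annual demand D = 1,900 × 12 = 22,800.
EOQ = √(2DS/H) = √(2 × 22,800 × 191 / 26.6) ≈ 572.21.
Cost at Q* = (D/Q*)S + (Q*/2)H = √(2DSH) ≈ €15,220.89.
Cost at Q = 300: (22,800/300)×191 + (300/2)×26.6 = €14,516.00 + €3,990.00 = €18,506.00.
Excess = €18,506.00 − €15,220.89 = €3,285.11.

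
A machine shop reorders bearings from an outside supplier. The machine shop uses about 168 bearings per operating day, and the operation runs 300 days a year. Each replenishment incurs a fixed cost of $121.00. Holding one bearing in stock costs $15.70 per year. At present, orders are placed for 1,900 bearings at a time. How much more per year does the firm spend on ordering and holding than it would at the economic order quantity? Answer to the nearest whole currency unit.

Extra cost ≈ $4,287 per year

Annual demand D = 168 × 300 = 50,400.
EOQ = √(2DS/H) = √(2 × 50,400 × 121 / 15.7) ≈ 881.40.
Cost at Q* = (D/Q*)S + (Q*/2)H = √(2DSH) ≈ $13,837.98.
Cost at Q = 1,900: (50,400/1,900)×121 + (1,900/2)×15.7 = $3,209.68 + $14,915.00 = $18,124.68.
Excess = $18,124.68 − $13,837.98 = $4,286.70.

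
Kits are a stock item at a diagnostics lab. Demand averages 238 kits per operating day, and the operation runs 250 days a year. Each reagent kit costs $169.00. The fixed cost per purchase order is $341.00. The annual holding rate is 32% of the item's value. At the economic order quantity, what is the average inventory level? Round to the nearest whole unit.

Annual demand D = 238 × 250 = 59,500.
Holding cost H = 0.32 × $169.00 = $54.0800 per unit per year.
The optimal lot size = √(2DS/H) = √(2 × 59,500 × 341 / 54.08) ≈ 866.23.
Average inventory = Q*/2 ≈ 866.23 / 2 = 433.114.

Average inventory ≈ 433 kits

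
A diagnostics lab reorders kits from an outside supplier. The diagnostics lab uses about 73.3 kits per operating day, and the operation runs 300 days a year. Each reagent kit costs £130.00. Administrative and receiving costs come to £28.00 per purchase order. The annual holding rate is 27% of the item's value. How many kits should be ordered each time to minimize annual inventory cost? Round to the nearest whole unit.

Q* ≈ 187 kits

Annual demand D = 73.3 × 300 = 21,990.
Holding cost H = 0.27 × £130.00 = £35.1000 per unit per year.
EOQ = √(2DS / H) = √(2 × 21,990 × 28 / 35.1).
= √(1,231,440 / 35.1) = √35,083.7607 ≈ 187.307.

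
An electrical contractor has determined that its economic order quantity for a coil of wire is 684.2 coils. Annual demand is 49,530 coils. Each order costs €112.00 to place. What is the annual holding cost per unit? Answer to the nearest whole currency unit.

H ≈ €24

Invert the EOQ relation Q*² = 2DS/H.
From Q* = √(2DS/H): H = 2DS / Q*² = 2 × 49,530 × 112 / 684.2² = 23.7001.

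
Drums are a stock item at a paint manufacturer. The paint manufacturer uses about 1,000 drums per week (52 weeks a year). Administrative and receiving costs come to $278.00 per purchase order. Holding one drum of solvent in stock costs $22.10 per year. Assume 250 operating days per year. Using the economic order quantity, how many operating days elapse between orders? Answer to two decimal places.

Annual demand D = 1,000 × 52 = 52,000.
The optimal lot size = √(2DS/H) = √(2 × 52,000 × 278 / 22.1) ≈ 1143.78.
Cycle time = Q*/D × 250 = 1143.78 / 52,000 × 250 ≈ 5.499 days.

T ≈ 5.50 days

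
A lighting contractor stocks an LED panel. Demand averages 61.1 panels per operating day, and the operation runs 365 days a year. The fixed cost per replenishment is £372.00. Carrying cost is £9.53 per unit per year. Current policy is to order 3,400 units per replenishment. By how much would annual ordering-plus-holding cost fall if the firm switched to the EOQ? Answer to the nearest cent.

Annual demand D = 61.1 × 365 = 22,301.5.
EOQ = √(2DS/H) = √(2 × 22,301.5 × 372 / 9.53) ≈ 1319.49.
Cost at Q* = (D/Q*)S + (Q*/2)H = √(2DSH) ≈ £12,574.77.
Cost at Q = 3,400: (22,301.5/3,400)×372 + (3,400/2)×9.53 = £2,440.05 + £16,201.00 = £18,641.05.
Excess = £18,641.05 − £12,574.77 = £6,066.28.

Extra cost ≈ £6,066.28 per year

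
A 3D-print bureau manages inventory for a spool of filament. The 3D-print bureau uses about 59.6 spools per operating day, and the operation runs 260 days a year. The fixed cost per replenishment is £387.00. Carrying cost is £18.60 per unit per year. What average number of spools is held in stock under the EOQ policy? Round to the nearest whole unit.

Average inventory ≈ 402 spools

Annual demand D = 59.6 × 260 = 15,496.
The optimal lot size = √(2DS/H) = √(2 × 15,496 × 387 / 18.6) ≈ 803.02.
Average inventory = Q*/2 ≈ 803.02 / 2 = 401.508.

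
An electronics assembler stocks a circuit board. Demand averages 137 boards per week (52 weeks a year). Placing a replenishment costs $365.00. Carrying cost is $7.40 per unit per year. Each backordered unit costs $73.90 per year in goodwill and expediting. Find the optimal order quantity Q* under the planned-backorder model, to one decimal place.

Q* ≈ 879.3 boards

Annual demand D = 137 × 52 = 7,124.
With planned backorders, Q* = √(2DS/H) · √((H+B)/B).
√(2DS/H) = √(2 × 7,124 × 365 / 7.4) = 838.316.
√((H+B)/B) = √((7.4+73.9)/73.9) = 1.0489.
Q* ≈ 879.287.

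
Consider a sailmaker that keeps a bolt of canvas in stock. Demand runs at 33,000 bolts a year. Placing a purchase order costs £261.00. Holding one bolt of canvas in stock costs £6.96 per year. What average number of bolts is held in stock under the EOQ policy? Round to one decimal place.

The optimal lot size = √(2DS/H) = √(2 × 33,000 × 261 / 6.96) ≈ 1573.21.
Average inventory = Q*/2 ≈ 1573.21 / 2 = 786.607.

Average inventory ≈ 786.6 bolts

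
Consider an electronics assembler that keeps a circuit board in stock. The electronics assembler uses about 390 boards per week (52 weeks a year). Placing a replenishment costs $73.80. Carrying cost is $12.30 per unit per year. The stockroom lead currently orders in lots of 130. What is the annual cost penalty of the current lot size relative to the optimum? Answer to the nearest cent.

Extra cost ≈ $6,244.52 per year

Annual demand D = 390 × 52 = 20,280.
EOQ = √(2DS/H) = √(2 × 20,280 × 73.8 / 12.3) ≈ 493.32.
Cost at Q* = (D/Q*)S + (Q*/2)H = √(2DSH) ≈ $6,067.78.
Cost at Q = 130: (20,280/130)×73.8 + (130/2)×12.3 = $11,512.80 + $799.50 = $12,312.30.
Excess = $12,312.30 − $6,067.78 = $6,244.52.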